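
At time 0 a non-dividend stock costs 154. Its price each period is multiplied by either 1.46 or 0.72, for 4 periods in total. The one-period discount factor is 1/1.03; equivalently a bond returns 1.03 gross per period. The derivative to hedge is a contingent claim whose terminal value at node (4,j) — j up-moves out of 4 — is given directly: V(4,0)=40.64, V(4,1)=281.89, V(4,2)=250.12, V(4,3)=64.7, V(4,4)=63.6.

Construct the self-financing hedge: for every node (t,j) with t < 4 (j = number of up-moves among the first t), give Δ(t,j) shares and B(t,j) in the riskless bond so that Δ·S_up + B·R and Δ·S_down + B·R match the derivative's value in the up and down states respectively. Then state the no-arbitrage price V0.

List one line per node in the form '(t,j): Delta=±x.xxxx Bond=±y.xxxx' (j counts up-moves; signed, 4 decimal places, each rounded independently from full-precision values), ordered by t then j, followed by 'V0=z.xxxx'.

Since d<R<u, set p* = (R−d)/(u−d) = 0.4189; price each node as the discounted p*-expectation of its children.
Terminal values V(4,·): V(4,0)=40.6400, V(4,1)=281.8900, V(4,2)=250.1200, V(4,3)=64.7000, V(4,4)=63.6000
  t=3,j=0: stock 57.4802 → up 83.9211 (V=281.8900), down 41.3857 (V=40.6400). Price 137.5769; hedge Δ=5.6718, bond B=-188.4366.
  t=3,j=1: stock 116.5571 → up 170.1733 (V=250.1200), down 83.9211 (V=281.8900). Price 260.7582; hedge Δ=-0.3683, bond B=303.6906.
  t=3,j=2: stock 236.3518 → up 345.0736 (V=64.7000), down 170.1733 (V=250.1200). Price 167.4214; hedge Δ=-1.0601, bond B=417.9890.
  t=3,j=3: stock 479.2689 → up 699.7327 (V=63.6000), down 345.0736 (V=64.7000). Price 62.3681; hedge Δ=-0.0031, bond B=63.8546.
  t=2,j=0: stock 79.8336 → up 116.5571 (V=260.7582), down 57.4802 (V=137.5769). Price 183.6698; hedge Δ=2.0851, bond B=17.2085.
  t=2,j=1: stock 161.8848 → up 236.3518 (V=167.4214), down 116.5571 (V=260.7582). Price 215.2016; hedge Δ=-0.7791, bond B=341.3324.
  t=2,j=2: stock 328.2664 → up 479.2689 (V=62.3681), down 236.3518 (V=167.4214). Price 119.8181; hedge Δ=-0.4325, bond B=261.7819.
  t=1,j=0: stock 110.8800 → up 161.8848 (V=215.2016), down 79.8336 (V=183.6698). Price 191.1447; hedge Δ=0.3843, bond B=148.5341.
  t=1,j=1: stock 224.8400 → up 328.2664 (V=119.8181), down 161.8848 (V=215.2016). Price 170.1395; hedge Δ=-0.5733, bond B=299.0361.
  t=0,j=0: stock 154.0000 → up 224.8400 (V=170.1395), down 110.8800 (V=191.1447). Price 177.0342; hedge Δ=-0.1843, bond B=205.4197.
Self-financing check: at every node Δ·S+B equals the discounted successor values.

(0,0): Delta=-0.1843 Bond=205.4197
(1,0): Delta=0.3843 Bond=148.5341
(1,1): Delta=-0.5733 Bond=299.0361
(2,0): Delta=2.0851 Bond=17.2085
(2,1): Delta=-0.7791 Bond=341.3324
(2,2): Delta=-0.4325 Bond=261.7819
(3,0): Delta=5.6718 Bond=-188.4366
(3,1): Delta=-0.3683 Bond=303.6906
(3,2): Delta=-1.0601 Bond=417.9890
(3,3): Delta=-0.0031 Bond=63.8546
V0=177.0342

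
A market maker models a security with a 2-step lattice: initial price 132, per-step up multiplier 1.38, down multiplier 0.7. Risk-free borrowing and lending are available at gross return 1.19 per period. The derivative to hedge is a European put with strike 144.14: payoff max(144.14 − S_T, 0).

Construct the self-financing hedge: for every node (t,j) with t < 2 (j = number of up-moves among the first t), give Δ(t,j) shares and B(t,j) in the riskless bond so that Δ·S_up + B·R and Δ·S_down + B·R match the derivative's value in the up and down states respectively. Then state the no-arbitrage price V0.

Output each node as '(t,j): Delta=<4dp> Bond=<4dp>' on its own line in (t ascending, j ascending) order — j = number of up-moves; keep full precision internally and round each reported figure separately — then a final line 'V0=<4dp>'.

Under the risk-neutral measure, an up-move has probability p* = (R−d)/(u−d) = 0.7206 and values discount at R = 1.19.
At expiry t=2: V(2,0)=79.4600, V(2,1)=16.6280, V(2,2)=0.0000
Node (1,0) S=92.4000: V=(p*·16.6280+(1−p*)·79.4600)/1.19=28.7261; Δ=(16.6280−79.4600)/(127.5120−64.6800)=-1.0000; B=V−Δ·S=121.1261
Node (1,1) S=182.1600: V=(p*·0.0000+(1−p*)·16.6280)/1.19=3.9043; Δ=(0.0000−16.6280)/(251.3808−127.5120)=-0.1342; B=V−Δ·S=28.3572
Node (0,0) S=132.0000: V=(p*·3.9043+(1−p*)·28.7261)/1.19=9.1090; Δ=(3.9043−28.7261)/(182.1600−92.4000)=-0.2765; B=V−Δ·S=45.6117
Each (Δ,B) replicates both successor values, so the strategy is self-financing and V0 is arbitrage-free.

(0,0): Delta=-0.2765 Bond=45.6117
(1,0): Delta=-1.0000 Bond=121.1261
(1,1): Delta=-0.1342 Bond=28.3572
V0=9.1090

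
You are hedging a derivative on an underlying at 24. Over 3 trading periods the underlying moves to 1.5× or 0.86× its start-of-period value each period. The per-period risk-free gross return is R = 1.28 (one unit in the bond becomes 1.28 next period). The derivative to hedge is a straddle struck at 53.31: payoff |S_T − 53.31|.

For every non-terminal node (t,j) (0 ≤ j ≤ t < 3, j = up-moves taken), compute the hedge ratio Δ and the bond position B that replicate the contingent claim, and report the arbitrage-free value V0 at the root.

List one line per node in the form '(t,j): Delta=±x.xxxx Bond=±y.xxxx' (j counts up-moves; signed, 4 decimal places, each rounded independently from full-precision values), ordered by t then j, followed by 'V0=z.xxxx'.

Under the risk-neutral measure, an up-move has probability p* = (R−d)/(u−d) = 0.6562 and values discount at R = 1.28.
At expiry t=3: V(3,0)=38.0447, V(3,1)=26.6844, V(3,2)=6.8700, V(3,3)=27.6900
(2,0): S=17.7504. Δ = (V_up−V_dn)/(S_up−S_dn) = (26.6844−38.0447)/(26.6256−15.2653) = -1.0000. V = [p*·26.6844 + (1−p*)·38.0447]/1.28 = 23.8980. B = V − Δ·S = 41.6484.
(2,1): S=30.9600. Δ = (V_up−V_dn)/(S_up−S_dn) = (6.8700−26.6844)/(46.4400−26.6256) = -1.0000. V = [p*·6.8700 + (1−p*)·26.6844]/1.28 = 10.6884. B = V − Δ·S = 41.6484.
(2,2): S=54.0000. Δ = (V_up−V_dn)/(S_up−S_dn) = (27.6900−6.8700)/(81.0000−46.4400) = 0.6024. V = [p*·27.6900 + (1−p*)·6.8700]/1.28 = 16.0415. B = V − Δ·S = -16.4897.
(1,0): S=20.6400. Δ = (V_up−V_dn)/(S_up−S_dn) = (10.6884−23.8980)/(30.9600−17.7504) = -1.0000. V = [p*·10.6884 + (1−p*)·23.8980]/1.28 = 11.8978. B = V − Δ·S = 32.5378.
(1,1): S=36.0000. Δ = (V_up−V_dn)/(S_up−S_dn) = (16.0415−10.6884)/(54.0000−30.9600) = 0.2323. V = [p*·16.0415 + (1−p*)·10.6884]/1.28 = 11.0948. B = V − Δ·S = 2.7307.
(0,0): S=24.0000. Δ = (V_up−V_dn)/(S_up−S_dn) = (11.0948−11.8978)/(36.0000−20.6400) = -0.0523. V = [p*·11.0948 + (1−p*)·11.8978]/1.28 = 8.8835. B = V − Δ·S = 10.1382.
Root portfolio cost Δ·24+B reproduces V0=8.8835.

(0,0): Delta=-0.0523 Bond=10.1382
(1,0): Delta=-1.0000 Bond=32.5378
(1,1): Delta=0.2323 Bond=2.7307
(2,0): Delta=-1.0000 Bond=41.6484
(2,1): Delta=-1.0000 Bond=41.6484
(2,2): Delta=0.6024 Bond=-16.4897
V0=8.8835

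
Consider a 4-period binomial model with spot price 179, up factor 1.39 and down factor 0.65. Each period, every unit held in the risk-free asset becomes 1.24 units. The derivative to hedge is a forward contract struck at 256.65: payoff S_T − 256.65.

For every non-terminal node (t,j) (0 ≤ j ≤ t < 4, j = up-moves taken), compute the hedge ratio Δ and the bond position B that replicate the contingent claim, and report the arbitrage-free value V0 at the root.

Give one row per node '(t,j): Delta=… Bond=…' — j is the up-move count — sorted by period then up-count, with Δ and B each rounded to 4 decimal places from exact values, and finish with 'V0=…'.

(0,0): Delta=1.0000 Bond=-108.5562
(1,0): Delta=1.0000 Bond=-134.6097
(1,1): Delta=1.0000 Bond=-134.6097
(2,0): Delta=1.0000 Bond=-166.9160
(2,1): Delta=1.0000 Bond=-166.9160
(2,2): Delta=1.0000 Bond=-166.9160
(3,0): Delta=1.0000 Bond=-206.9758
(3,1): Delta=1.0000 Bond=-206.9758
(3,2): Delta=1.0000 Bond=-206.9758
(3,3): Delta=1.0000 Bond=-206.9758
V0=70.4438

Under the risk-neutral measure, an up-move has probability p* = (R−d)/(u−d) = 0.7973 and values discount at R = 1.24.
Payoff layer (t=4): V(4,0)=-224.6974, V(4,1)=-188.3206, V(4,2)=-110.5301, V(4,3)=55.8218, V(4,4)=411.5589
(3,0): S=49.1579. Δ = (V_up−V_dn)/(S_up−S_dn) = (-188.3206−-224.6974)/(68.3294−31.9526) = 1.0000. V = [p*·-188.3206 + (1−p*)·-224.6974]/1.24 = -157.8179. B = V − Δ·S = -206.9758.
(3,1): S=105.1222. Δ = (V_up−V_dn)/(S_up−S_dn) = (-110.5301−-188.3206)/(146.1199−68.3294) = 1.0000. V = [p*·-110.5301 + (1−p*)·-188.3206]/1.24 = -101.8536. B = V − Δ·S = -206.9758.
(3,2): S=224.7998. Δ = (V_up−V_dn)/(S_up−S_dn) = (55.8218−-110.5301)/(312.4718−146.1199) = 1.0000. V = [p*·55.8218 + (1−p*)·-110.5301]/1.24 = 17.8240. B = V − Δ·S = -206.9758.
(3,3): S=480.7258. Δ = (V_up−V_dn)/(S_up−S_dn) = (411.5589−55.8218)/(668.2089−312.4718) = 1.0000. V = [p*·411.5589 + (1−p*)·55.8218]/1.24 = 273.7500. B = V − Δ·S = -206.9758.
(2,0): S=75.6275. Δ = (V_up−V_dn)/(S_up−S_dn) = (-101.8536−-157.8179)/(105.1222−49.1579) = 1.0000. V = [p*·-101.8536 + (1−p*)·-157.8179]/1.24 = -91.2885. B = V − Δ·S = -166.9160.
(2,1): S=161.7265. Δ = (V_up−V_dn)/(S_up−S_dn) = (17.8240−-101.8536)/(224.7998−105.1222) = 1.0000. V = [p*·17.8240 + (1−p*)·-101.8536]/1.24 = -5.1895. B = V − Δ·S = -166.9160.
(2,2): S=345.8459. Δ = (V_up−V_dn)/(S_up−S_dn) = (273.7500−17.8240)/(480.7258−224.7998) = 1.0000. V = [p*·273.7500 + (1−p*)·17.8240]/1.24 = 178.9299. B = V − Δ·S = -166.9160.
(1,0): S=116.3500. Δ = (V_up−V_dn)/(S_up−S_dn) = (-5.1895−-91.2885)/(161.7265−75.6275) = 1.0000. V = [p*·-5.1895 + (1−p*)·-91.2885]/1.24 = -18.2597. B = V − Δ·S = -134.6097.
(1,1): S=248.8100. Δ = (V_up−V_dn)/(S_up−S_dn) = (178.9299−-5.1895)/(345.8459−161.7265) = 1.0000. V = [p*·178.9299 + (1−p*)·-5.1895]/1.24 = 114.2003. B = V − Δ·S = -134.6097.
(0,0): S=179.0000. Δ = (V_up−V_dn)/(S_up−S_dn) = (114.2003−-18.2597)/(248.8100−116.3500) = 1.0000. V = [p*·114.2003 + (1−p*)·-18.2597]/1.24 = 70.4438. B = V − Δ·S = -108.5562.
The time-0 hedge costs 70.4438, which is the no-arbitrage price.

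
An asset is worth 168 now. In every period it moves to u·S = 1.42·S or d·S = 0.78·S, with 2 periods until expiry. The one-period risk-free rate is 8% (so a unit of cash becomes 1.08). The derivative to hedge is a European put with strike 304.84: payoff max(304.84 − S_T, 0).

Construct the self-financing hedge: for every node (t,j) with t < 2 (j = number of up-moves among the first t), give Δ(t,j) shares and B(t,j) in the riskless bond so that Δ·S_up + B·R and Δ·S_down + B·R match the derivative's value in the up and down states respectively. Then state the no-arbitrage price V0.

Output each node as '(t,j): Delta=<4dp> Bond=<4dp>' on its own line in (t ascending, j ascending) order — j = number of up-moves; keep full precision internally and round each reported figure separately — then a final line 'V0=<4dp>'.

(0,0): Delta=-0.8631 Bond=244.7399
(1,0): Delta=-1.0000 Bond=282.2593
(1,1): Delta=-0.7779 Bond=243.9869
V0=99.7401

Under the risk-neutral measure, an up-move has probability p* = (R−d)/(u−d) = 0.4688 and values discount at R = 1.08.
Terminal payoffs: V(2,0)=202.6288, V(2,1)=118.7632, V(2,2)=0.0000
  t=1,j=0: stock 131.0400 → up 186.0768 (V=118.7632), down 102.2112 (V=202.6288). Price 151.2193; hedge Δ=-1.0000, bond B=282.2593.
  t=1,j=1: stock 238.5600 → up 338.7552 (V=0.0000), down 186.0768 (V=118.7632). Price 58.4194; hedge Δ=-0.7779, bond B=243.9869.
  t=0,j=0: stock 168.0000 → up 238.5600 (V=58.4194), down 131.0400 (V=151.2193). Price 99.7401; hedge Δ=-0.8631, bond B=244.7399.
Self-financing check: at every node Δ·S+B equals the discounted successor values.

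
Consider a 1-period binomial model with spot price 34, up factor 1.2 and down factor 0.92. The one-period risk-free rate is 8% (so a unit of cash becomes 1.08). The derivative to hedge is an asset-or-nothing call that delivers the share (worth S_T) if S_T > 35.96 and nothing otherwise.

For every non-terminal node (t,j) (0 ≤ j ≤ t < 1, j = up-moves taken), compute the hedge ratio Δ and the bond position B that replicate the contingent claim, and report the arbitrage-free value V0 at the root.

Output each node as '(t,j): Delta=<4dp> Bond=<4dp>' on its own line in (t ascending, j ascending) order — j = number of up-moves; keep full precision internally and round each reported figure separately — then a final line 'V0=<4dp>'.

(0,0): Delta=4.2857 Bond=-124.1270
V0=21.5873

No-arbitrage ⇒ martingale measure with p* = (R−d)/(u−d) = 0.5714.
Payoff layer (t=1): V(1,0)=0.0000, V(1,1)=40.8000
Node (0,0) S=34.0000: V=(p*·40.8000+(1−p*)·0.0000)/1.08=21.5873; Δ=(40.8000−0.0000)/(40.8000−31.2800)=4.2857; B=V−Δ·S=-124.1270
Check: Δ(0,0)·S0 + B(0,0) = 21.5873 = V0.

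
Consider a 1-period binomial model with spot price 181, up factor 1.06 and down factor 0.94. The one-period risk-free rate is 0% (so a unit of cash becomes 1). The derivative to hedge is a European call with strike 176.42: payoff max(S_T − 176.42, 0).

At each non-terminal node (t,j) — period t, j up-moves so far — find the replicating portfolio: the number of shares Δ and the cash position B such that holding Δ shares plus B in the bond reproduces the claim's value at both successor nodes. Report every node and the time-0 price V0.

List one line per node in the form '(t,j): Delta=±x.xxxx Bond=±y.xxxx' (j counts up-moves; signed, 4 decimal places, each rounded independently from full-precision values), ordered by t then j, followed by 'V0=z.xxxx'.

Under the risk-neutral measure, an up-move has probability p* = (R−d)/(u−d) = 0.5000 and values discount at R = 1.
Terminal payoffs: V(1,0)=0.0000, V(1,1)=15.4400
Node (0,0) S=181.0000: V=(p*·15.4400+(1−p*)·0.0000)/1=7.7200; Δ=(15.4400−0.0000)/(191.8600−170.1400)=0.7109; B=V−Δ·S=-120.9467
Self-financing check: at every node Δ·S+B equals the discounted successor values.

(0,0): Delta=0.7109 Bond=-120.9467
V0=7.7200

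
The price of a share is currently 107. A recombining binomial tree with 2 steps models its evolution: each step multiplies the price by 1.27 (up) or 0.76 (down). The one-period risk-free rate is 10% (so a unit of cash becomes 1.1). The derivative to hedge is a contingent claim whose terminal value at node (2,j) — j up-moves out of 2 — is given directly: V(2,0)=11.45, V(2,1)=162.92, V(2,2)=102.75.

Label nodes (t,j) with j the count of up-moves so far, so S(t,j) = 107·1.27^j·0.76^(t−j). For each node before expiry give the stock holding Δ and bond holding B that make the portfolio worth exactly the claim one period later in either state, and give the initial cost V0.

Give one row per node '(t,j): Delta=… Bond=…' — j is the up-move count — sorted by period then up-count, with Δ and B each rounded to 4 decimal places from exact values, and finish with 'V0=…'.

No-arbitrage ⇒ martingale measure with p* = (R−d)/(u−d) = 0.6667.
At expiry t=2: V(2,0)=11.4500, V(2,1)=162.9200, V(2,2)=102.7500
Node (1,0) S=81.3200: V=(p*·162.9200+(1−p*)·11.4500)/1.1=102.2091; Δ=(162.9200−11.4500)/(103.2764−61.8032)=3.6522; B=V−Δ·S=-194.7909
Node (1,1) S=135.8900: V=(p*·102.7500+(1−p*)·162.9200)/1.1=111.6424; Δ=(102.7500−162.9200)/(172.5803−103.2764)=-0.8682; B=V−Δ·S=229.6228
Node (0,0) S=107.0000: V=(p*·111.6424+(1−p*)·102.2091)/1.1=98.6345; Δ=(111.6424−102.2091)/(135.8900−81.3200)=0.1729; B=V−Δ·S=80.1378
Root portfolio cost Δ·107+B reproduces V0=98.6345.

(0,0): Delta=0.1729 Bond=80.1378
(1,0): Delta=3.6522 Bond=-194.7909
(1,1): Delta=-0.8682 Bond=229.6228
V0=98.6345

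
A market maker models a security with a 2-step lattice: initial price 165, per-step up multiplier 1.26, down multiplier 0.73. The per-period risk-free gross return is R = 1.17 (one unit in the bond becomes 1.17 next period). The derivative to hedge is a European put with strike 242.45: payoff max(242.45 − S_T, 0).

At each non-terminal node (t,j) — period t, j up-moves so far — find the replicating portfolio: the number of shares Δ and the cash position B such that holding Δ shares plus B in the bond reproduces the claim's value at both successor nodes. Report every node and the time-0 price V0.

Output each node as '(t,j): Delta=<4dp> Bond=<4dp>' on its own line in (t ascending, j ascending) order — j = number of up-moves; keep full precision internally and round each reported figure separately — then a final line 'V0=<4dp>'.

No-arbitrage ⇒ martingale measure with p* = (R−d)/(u−d) = 0.8302.
At expiry t=2: V(2,0)=154.5215, V(2,1)=90.6830, V(2,2)=0.0000
  t=1,j=0: stock 120.4500 → up 151.7670 (V=90.6830), down 87.9285 (V=154.5215). Price 86.7722; hedge Δ=-1.0000, bond B=207.2222.
  t=1,j=1: stock 207.9000 → up 261.9540 (V=0.0000), down 151.7670 (V=90.6830). Price 13.1615; hedge Δ=-0.8230, bond B=184.2615.
  t=0,j=0: stock 165.0000 → up 207.9000 (V=13.1615), down 120.4500 (V=86.7722). Price 21.9329; hedge Δ=-0.8417, bond B=160.8210.
Each (Δ,B) replicates both successor values, so the strategy is self-financing and V0 is arbitrage-free.

(0,0): Delta=-0.8417 Bond=160.8210
(1,0): Delta=-1.0000 Bond=207.2222
(1,1): Delta=-0.8230 Bond=184.2615
V0=21.9329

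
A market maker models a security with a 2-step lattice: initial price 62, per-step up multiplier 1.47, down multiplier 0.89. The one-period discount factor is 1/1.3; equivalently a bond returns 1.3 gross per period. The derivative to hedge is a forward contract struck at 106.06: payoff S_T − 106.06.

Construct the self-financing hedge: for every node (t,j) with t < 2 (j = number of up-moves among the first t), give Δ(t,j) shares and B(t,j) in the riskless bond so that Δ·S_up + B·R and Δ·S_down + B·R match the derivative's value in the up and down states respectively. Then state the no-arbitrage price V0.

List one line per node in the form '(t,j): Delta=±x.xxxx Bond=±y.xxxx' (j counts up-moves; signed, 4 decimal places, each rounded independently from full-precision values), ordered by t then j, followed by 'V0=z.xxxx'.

Risk-neutral probability p* = (R−d)/(u−d) = (1.3−0.89)/(1.47−0.89) = 0.7069.
At expiry t=2: V(2,0)=-56.9498, V(2,1)=-24.9454, V(2,2)=27.9158
  t=1,j=0: stock 55.1800 → up 81.1146 (V=-24.9454), down 49.1102 (V=-56.9498). Price -26.4046; hedge Δ=1.0000, bond B=-81.5846.
  t=1,j=1: stock 91.1400 → up 133.9758 (V=27.9158), down 81.1146 (V=-24.9454). Price 9.5554; hedge Δ=1.0000, bond B=-81.5846.
  t=0,j=0: stock 62.0000 → up 91.1400 (V=9.5554), down 55.1800 (V=-26.4046). Price -0.7574; hedge Δ=1.0000, bond B=-62.7574.
Root portfolio cost Δ·62+B reproduces V0=-0.7574.

(0,0): Delta=1.0000 Bond=-62.7574
(1,0): Delta=1.0000 Bond=-81.5846
(1,1): Delta=1.0000 Bond=-81.5846
V0=-0.7574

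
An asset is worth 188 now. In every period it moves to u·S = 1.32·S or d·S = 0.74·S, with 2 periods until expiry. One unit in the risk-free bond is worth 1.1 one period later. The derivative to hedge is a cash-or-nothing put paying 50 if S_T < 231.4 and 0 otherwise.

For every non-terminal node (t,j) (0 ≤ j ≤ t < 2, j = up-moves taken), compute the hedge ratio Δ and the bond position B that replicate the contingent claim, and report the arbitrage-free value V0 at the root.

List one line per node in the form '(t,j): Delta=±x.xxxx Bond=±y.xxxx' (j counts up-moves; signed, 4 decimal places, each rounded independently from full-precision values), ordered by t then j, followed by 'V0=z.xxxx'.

(0,0): Delta=-0.2587 Bond=74.0460
(1,0): Delta=0.0000 Bond=45.4545
(1,1): Delta=-0.3474 Bond=103.4483
V0=25.4027

Since d<R<u, set p* = (R−d)/(u−d) = 0.6207; price each node as the discounted p*-expectation of its children.
At expiry t=2: V(2,0)=50.0000, V(2,1)=50.0000, V(2,2)=0.0000
Node (1,0) S=139.1200: V=(p*·50.0000+(1−p*)·50.0000)/1.1=45.4545; Δ=(50.0000−50.0000)/(183.6384−102.9488)=0.0000; B=V−Δ·S=45.4545
Node (1,1) S=248.1600: V=(p*·0.0000+(1−p*)·50.0000)/1.1=17.2414; Δ=(0.0000−50.0000)/(327.5712−183.6384)=-0.3474; B=V−Δ·S=103.4483
Node (0,0) S=188.0000: V=(p*·17.2414+(1−p*)·45.4545)/1.1=25.4027; Δ=(17.2414−45.4545)/(248.1600−139.1200)=-0.2587; B=V−Δ·S=74.0460
Each (Δ,B) replicates both successor values, so the strategy is self-financing and V0 is arbitrage-free.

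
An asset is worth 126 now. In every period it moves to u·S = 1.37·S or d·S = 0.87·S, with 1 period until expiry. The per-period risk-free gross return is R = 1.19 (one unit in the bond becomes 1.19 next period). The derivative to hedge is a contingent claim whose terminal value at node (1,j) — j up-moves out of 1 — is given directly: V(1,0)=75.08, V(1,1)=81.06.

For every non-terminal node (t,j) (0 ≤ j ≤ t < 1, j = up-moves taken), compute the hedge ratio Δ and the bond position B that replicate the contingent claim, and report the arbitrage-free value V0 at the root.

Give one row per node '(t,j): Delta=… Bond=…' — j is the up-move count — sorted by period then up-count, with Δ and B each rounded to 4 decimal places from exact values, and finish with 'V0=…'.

No-arbitrage ⇒ martingale measure with p* = (R−d)/(u−d) = 0.6400.
Terminal values V(1,·): V(1,0)=75.0800, V(1,1)=81.0600
Node (0,0) S=126.0000: V=(p*·81.0600+(1−p*)·75.0800)/1.19=66.3086; Δ=(81.0600−75.0800)/(172.6200−109.6200)=0.0949; B=V−Δ·S=54.3486
Check: Δ(0,0)·S0 + B(0,0) = 66.3086 = V0.

(0,0): Delta=0.0949 Bond=54.3486
V0=66.3086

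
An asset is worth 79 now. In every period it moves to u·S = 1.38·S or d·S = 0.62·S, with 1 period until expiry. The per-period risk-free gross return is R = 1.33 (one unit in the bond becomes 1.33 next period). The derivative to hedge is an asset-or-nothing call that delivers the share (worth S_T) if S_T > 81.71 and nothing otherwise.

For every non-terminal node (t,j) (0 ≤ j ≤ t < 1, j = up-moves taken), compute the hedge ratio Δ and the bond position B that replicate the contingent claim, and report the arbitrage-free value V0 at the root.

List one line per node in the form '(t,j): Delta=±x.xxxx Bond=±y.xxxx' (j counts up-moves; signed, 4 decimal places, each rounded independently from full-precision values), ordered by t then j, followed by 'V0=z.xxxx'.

(0,0): Delta=1.8158 Bond=-66.8702
V0=76.5772

The replicating-portfolio and risk-neutral prices coincide; use p* = (1.33−0.62)/(1.38−0.62) = 0.9342 for the latter.
Terminal payoffs: V(1,0)=0.0000, V(1,1)=109.0200
Node (0,0) S=79.0000: V=(p*·109.0200+(1−p*)·0.0000)/1.33=76.5772; Δ=(109.0200−0.0000)/(109.0200−48.9800)=1.8158; B=V−Δ·S=-66.8702
The time-0 hedge costs 76.5772, which is the no-arbitrage price.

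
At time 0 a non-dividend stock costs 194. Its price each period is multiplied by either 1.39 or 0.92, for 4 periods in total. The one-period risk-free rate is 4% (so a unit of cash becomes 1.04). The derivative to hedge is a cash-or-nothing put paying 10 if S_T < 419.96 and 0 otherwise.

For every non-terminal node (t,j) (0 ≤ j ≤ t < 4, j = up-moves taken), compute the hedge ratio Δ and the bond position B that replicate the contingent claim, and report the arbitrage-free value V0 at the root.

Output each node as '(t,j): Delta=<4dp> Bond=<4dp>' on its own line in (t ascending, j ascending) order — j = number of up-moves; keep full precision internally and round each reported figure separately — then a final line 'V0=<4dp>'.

(0,0): Delta=-0.0142 Bond=10.8425
(1,0): Delta=-0.0072 Bond=10.0243
(1,1): Delta=-0.0277 Bond=14.9276
(2,0): Delta=0.0000 Bond=9.2456
(2,1): Delta=-0.0211 Bond=13.8663
(2,2): Delta=-0.0406 Bond=20.3620
(3,0): Delta=0.0000 Bond=9.6154
(3,1): Delta=0.0000 Bond=9.6154
(3,2): Delta=-0.0617 Bond=28.4370
(3,3): Delta=0.0000 Bond=0.0000
V0=8.0879

Since d<R<u, set p* = (R−d)/(u−d) = 0.2553; price each node as the discounted p*-expectation of its children.
Terminal values V(4,·): V(4,0)=10.0000, V(4,1)=10.0000, V(4,2)=10.0000, V(4,3)=0.0000, V(4,4)=0.0000
(3,0): S=151.0655. Δ = (V_up−V_dn)/(S_up−S_dn) = (10.0000−10.0000)/(209.9810−138.9802) = 0.0000. V = [p*·10.0000 + (1−p*)·10.0000]/1.04 = 9.6154. B = V − Δ·S = 9.6154.
(3,1): S=228.2402. Δ = (V_up−V_dn)/(S_up−S_dn) = (10.0000−10.0000)/(317.2539−209.9810) = 0.0000. V = [p*·10.0000 + (1−p*)·10.0000]/1.04 = 9.6154. B = V − Δ·S = 9.6154.
(3,2): S=344.8412. Δ = (V_up−V_dn)/(S_up−S_dn) = (0.0000−10.0000)/(479.3293−317.2539) = -0.0617. V = [p*·0.0000 + (1−p*)·10.0000]/1.04 = 7.1604. B = V − Δ·S = 28.4370.
(3,3): S=521.0101. Δ = (V_up−V_dn)/(S_up−S_dn) = (0.0000−0.0000)/(724.2040−479.3293) = 0.0000. V = [p*·0.0000 + (1−p*)·0.0000]/1.04 = 0.0000. B = V − Δ·S = 0.0000.
(2,0): S=164.2016. Δ = (V_up−V_dn)/(S_up−S_dn) = (9.6154−9.6154)/(228.2402−151.0655) = 0.0000. V = [p*·9.6154 + (1−p*)·9.6154]/1.04 = 9.2456. B = V − Δ·S = 9.2456.
(2,1): S=248.0872. Δ = (V_up−V_dn)/(S_up−S_dn) = (7.1604−9.6154)/(344.8412−228.2402) = -0.0211. V = [p*·7.1604 + (1−p*)·9.6154]/1.04 = 8.6429. B = V − Δ·S = 13.8663.
(2,2): S=374.8274. Δ = (V_up−V_dn)/(S_up−S_dn) = (0.0000−7.1604)/(521.0101−344.8412) = -0.0406. V = [p*·0.0000 + (1−p*)·7.1604]/1.04 = 5.1271. B = V − Δ·S = 20.3620.
(1,0): S=178.4800. Δ = (V_up−V_dn)/(S_up−S_dn) = (8.6429−9.2456)/(248.0872−164.2016) = -0.0072. V = [p*·8.6429 + (1−p*)·9.2456]/1.04 = 8.7420. B = V − Δ·S = 10.0243.
(1,1): S=269.6600. Δ = (V_up−V_dn)/(S_up−S_dn) = (5.1271−8.6429)/(374.8274−248.0872) = -0.0277. V = [p*·5.1271 + (1−p*)·8.6429]/1.04 = 7.4473. B = V − Δ·S = 14.9276.
(0,0): S=194.0000. Δ = (V_up−V_dn)/(S_up−S_dn) = (7.4473−8.7420)/(269.6600−178.4800) = -0.0142. V = [p*·7.4473 + (1−p*)·8.7420]/1.04 = 8.0879. B = V − Δ·S = 10.8425.
Each (Δ,B) replicates both successor values, so the strategy is self-financing and V0 is arbitrage-free.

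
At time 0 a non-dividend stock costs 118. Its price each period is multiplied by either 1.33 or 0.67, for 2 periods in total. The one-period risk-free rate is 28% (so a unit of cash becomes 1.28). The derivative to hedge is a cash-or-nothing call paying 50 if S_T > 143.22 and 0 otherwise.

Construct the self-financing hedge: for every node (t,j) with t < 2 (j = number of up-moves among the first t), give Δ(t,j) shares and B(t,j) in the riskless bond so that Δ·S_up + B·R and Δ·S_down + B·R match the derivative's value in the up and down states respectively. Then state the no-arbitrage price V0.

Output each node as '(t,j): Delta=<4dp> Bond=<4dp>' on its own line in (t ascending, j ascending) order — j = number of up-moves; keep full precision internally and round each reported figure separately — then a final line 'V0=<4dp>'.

The replicating-portfolio and risk-neutral prices coincide; use p* = (1.28−0.67)/(1.33−0.67) = 0.9242 for the latter.
Terminal payoffs: V(2,0)=0.0000, V(2,1)=0.0000, V(2,2)=50.0000
Node (1,0) S=79.0600: V=(p*·0.0000+(1−p*)·0.0000)/1.28=0.0000; Δ=(0.0000−0.0000)/(105.1498−52.9702)=0.0000; B=V−Δ·S=0.0000
Node (1,1) S=156.9400: V=(p*·50.0000+(1−p*)·0.0000)/1.28=36.1032; Δ=(50.0000−0.0000)/(208.7302−105.1498)=0.4827; B=V−Δ·S=-39.6544
Node (0,0) S=118.0000: V=(p*·36.1032+(1−p*)·0.0000)/1.28=26.0688; Δ=(36.1032−0.0000)/(156.9400−79.0600)=0.4636; B=V−Δ·S=-28.6330
Root portfolio cost Δ·118+B reproduces V0=26.0688.

(0,0): Delta=0.4636 Bond=-28.6330
(1,0): Delta=0.0000 Bond=0.0000
(1,1): Delta=0.4827 Bond=-39.6544
V0=26.0688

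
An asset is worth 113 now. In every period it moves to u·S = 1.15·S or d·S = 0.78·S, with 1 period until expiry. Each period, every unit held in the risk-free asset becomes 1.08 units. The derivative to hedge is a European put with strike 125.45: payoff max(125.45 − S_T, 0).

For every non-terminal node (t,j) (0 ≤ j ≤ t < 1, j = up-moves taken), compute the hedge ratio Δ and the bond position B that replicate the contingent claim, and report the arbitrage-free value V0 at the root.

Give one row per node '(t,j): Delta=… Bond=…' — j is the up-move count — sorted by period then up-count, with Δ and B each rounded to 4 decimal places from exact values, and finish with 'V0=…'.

Risk-neutral probability p* = (R−d)/(u−d) = (1.08−0.78)/(1.15−0.78) = 0.8108.
Terminal payoffs: V(1,0)=37.3100, V(1,1)=0.0000
Node (0,0) S=113.0000: V=(p*·0.0000+(1−p*)·37.3100)/1.08=6.5358; Δ=(0.0000−37.3100)/(129.9500−88.1400)=-0.8924; B=V−Δ·S=107.3736
The time-0 hedge costs 6.5358, which is the no-arbitrage price.

(0,0): Delta=-0.8924 Bond=107.3736
V0=6.5358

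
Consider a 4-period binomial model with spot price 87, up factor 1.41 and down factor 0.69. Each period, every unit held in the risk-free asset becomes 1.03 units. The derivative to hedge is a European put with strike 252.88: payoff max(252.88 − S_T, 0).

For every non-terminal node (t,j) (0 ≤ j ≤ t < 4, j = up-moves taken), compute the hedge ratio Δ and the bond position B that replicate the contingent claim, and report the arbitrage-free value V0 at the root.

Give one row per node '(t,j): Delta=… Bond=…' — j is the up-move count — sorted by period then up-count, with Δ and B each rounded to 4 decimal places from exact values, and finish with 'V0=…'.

(0,0): Delta=-0.8600 Bond=216.5222
(1,0): Delta=-1.0000 Bond=231.4210
(1,1): Delta=-0.7835 Bond=213.6261
(2,0): Delta=-1.0000 Bond=238.3637
(2,1): Delta=-1.0000 Bond=238.3637
(2,2): Delta=-0.6650 Bond=199.5497
(3,0): Delta=-1.0000 Bond=245.5146
(3,1): Delta=-1.0000 Bond=245.5146
(3,2): Delta=-1.0000 Bond=245.5146
(3,3): Delta=-0.4818 Bond=160.8545
V0=141.7007

Risk-neutral probability p* = (R−d)/(u−d) = (1.03−0.69)/(1.41−0.69) = 0.4722.
Terminal payoffs: V(4,0)=233.1596, V(4,1)=212.5818, V(4,2)=170.5315, V(4,3)=84.6026, V(4,4)=0.0000
(3,0): S=28.5803. Δ = (V_up−V_dn)/(S_up−S_dn) = (212.5818−233.1596)/(40.2982−19.7204) = -1.0000. V = [p*·212.5818 + (1−p*)·233.1596]/1.03 = 216.9343. B = V − Δ·S = 245.5146.
(3,1): S=58.4032. Δ = (V_up−V_dn)/(S_up−S_dn) = (170.5315−212.5818)/(82.3485−40.2982) = -1.0000. V = [p*·170.5315 + (1−p*)·212.5818]/1.03 = 187.1114. B = V − Δ·S = 245.5146.
(3,2): S=119.3456. Δ = (V_up−V_dn)/(S_up−S_dn) = (84.6026−170.5315)/(168.2774−82.3485) = -1.0000. V = [p*·84.6026 + (1−p*)·170.5315]/1.03 = 126.1689. B = V − Δ·S = 245.5146.
(3,3): S=243.8802. Δ = (V_up−V_dn)/(S_up−S_dn) = (0.0000−84.6026)/(343.8711−168.2774) = -0.4818. V = [p*·0.0000 + (1−p*)·84.6026]/1.03 = 43.3509. B = V − Δ·S = 160.8545.
(2,0): S=41.4207. Δ = (V_up−V_dn)/(S_up−S_dn) = (187.1114−216.9343)/(58.4032−28.5803) = -1.0000. V = [p*·187.1114 + (1−p*)·216.9343]/1.03 = 196.9430. B = V − Δ·S = 238.3637.
(2,1): S=84.6423. Δ = (V_up−V_dn)/(S_up−S_dn) = (126.1689−187.1114)/(119.3456−58.4032) = -1.0000. V = [p*·126.1689 + (1−p*)·187.1114]/1.03 = 153.7214. B = V − Δ·S = 238.3637.
(2,2): S=172.9647. Δ = (V_up−V_dn)/(S_up−S_dn) = (43.3509−126.1689)/(243.8802−119.3456) = -0.6650. V = [p*·43.3509 + (1−p*)·126.1689]/1.03 = 84.5247. B = V − Δ·S = 199.5497.
(1,0): S=60.0300. Δ = (V_up−V_dn)/(S_up−S_dn) = (153.7214−196.9430)/(84.6423−41.4207) = -1.0000. V = [p*·153.7214 + (1−p*)·196.9430]/1.03 = 171.3910. B = V − Δ·S = 231.4210.
(1,1): S=122.6700. Δ = (V_up−V_dn)/(S_up−S_dn) = (84.5247−153.7214)/(172.9647−84.6423) = -0.7835. V = [p*·84.5247 + (1−p*)·153.7214]/1.03 = 117.5195. B = V − Δ·S = 213.6261.
(0,0): S=87.0000. Δ = (V_up−V_dn)/(S_up−S_dn) = (117.5195−171.3910)/(122.6700−60.0300) = -0.8600. V = [p*·117.5195 + (1−p*)·171.3910]/1.03 = 141.7007. B = V − Δ·S = 216.5222.
Each (Δ,B) replicates both successor values, so the strategy is self-financing and V0 is arbitrage-free.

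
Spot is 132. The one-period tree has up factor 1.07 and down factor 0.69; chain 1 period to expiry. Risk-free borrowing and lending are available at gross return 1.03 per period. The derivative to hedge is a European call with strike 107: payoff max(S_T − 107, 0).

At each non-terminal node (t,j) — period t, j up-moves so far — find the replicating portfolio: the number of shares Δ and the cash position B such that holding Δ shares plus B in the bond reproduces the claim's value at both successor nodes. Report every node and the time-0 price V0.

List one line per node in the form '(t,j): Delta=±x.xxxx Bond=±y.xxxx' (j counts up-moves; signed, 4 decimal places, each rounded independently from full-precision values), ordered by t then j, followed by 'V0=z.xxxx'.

(0,0): Delta=0.6826 Bond=-60.3618
V0=29.7435

No-arbitrage ⇒ martingale measure with p* = (R−d)/(u−d) = 0.8947.
Terminal payoffs: V(1,0)=0.0000, V(1,1)=34.2400
(0,0): S=132.0000. Δ = (V_up−V_dn)/(S_up−S_dn) = (34.2400−0.0000)/(141.2400−91.0800) = 0.6826. V = [p*·34.2400 + (1−p*)·0.0000]/1.03 = 29.7435. B = V − Δ·S = -60.3618.
The time-0 hedge costs 29.7435, which is the no-arbitrage price.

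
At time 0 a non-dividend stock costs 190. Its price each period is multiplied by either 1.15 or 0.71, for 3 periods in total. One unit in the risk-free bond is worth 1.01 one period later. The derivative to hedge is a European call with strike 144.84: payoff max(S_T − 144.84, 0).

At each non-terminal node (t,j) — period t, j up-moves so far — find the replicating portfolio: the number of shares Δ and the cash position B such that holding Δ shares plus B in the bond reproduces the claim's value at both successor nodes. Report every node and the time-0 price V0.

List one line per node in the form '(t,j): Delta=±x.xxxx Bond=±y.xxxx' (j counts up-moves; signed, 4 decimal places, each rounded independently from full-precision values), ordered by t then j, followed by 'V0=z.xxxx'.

(0,0): Delta=0.7735 Bond=-88.1614
(1,0): Delta=0.3817 Bond=-36.2011
(1,1): Delta=0.8863 Bond=-113.7025
(2,0): Delta=0.0000 Bond=0.0000
(2,1): Delta=0.4917 Bond=-53.6258
(2,2): Delta=1.0000 Bond=-143.4059
V0=58.7953

Under the risk-neutral measure, an up-move has probability p* = (R−d)/(u−d) = 0.6818 and values discount at R = 1.01.
At expiry t=3: V(3,0)=0.0000, V(3,1)=0.0000, V(3,2)=33.5652, V(3,3)=144.1262
  t=2,j=0: stock 95.7790 → up 110.1458 (V=0.0000), down 68.0031 (V=0.0000). Price 0.0000; hedge Δ=0.0000, bond B=0.0000.
  t=2,j=1: stock 155.1350 → up 178.4052 (V=33.5652), down 110.1458 (V=0.0000). Price 22.6588; hedge Δ=0.4917, bond B=-53.6258.
  t=2,j=2: stock 251.2750 → up 288.9662 (V=144.1262), down 178.4052 (V=33.5652). Price 107.8691; hedge Δ=1.0000, bond B=-143.4059.
  t=1,j=0: stock 134.9000 → up 155.1350 (V=22.6588), down 95.7790 (V=0.0000). Price 15.2962; hedge Δ=0.3817, bond B=-36.2011.
  t=1,j=1: stock 218.5000 → up 251.2750 (V=107.8691), down 155.1350 (V=22.6588). Price 79.9571; hedge Δ=0.8863, bond B=-113.7025.
  t=0,j=0: stock 190.0000 → up 218.5000 (V=79.9571), down 134.9000 (V=15.2962). Price 58.7953; hedge Δ=0.7735, bond B=-88.1614.
The time-0 hedge costs 58.7953, which is the no-arbitrage price.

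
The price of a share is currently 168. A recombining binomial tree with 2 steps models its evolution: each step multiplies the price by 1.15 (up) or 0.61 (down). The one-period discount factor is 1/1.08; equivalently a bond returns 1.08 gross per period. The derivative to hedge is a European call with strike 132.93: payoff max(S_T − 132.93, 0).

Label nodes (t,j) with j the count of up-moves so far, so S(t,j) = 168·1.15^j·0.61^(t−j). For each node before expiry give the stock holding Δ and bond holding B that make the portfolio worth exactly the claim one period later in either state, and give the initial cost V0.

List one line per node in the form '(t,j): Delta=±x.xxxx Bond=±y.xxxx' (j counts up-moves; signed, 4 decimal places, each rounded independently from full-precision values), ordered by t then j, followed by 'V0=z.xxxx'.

No-arbitrage ⇒ martingale measure with p* = (R−d)/(u−d) = 0.8704.
At expiry t=2: V(2,0)=0.0000, V(2,1)=0.0000, V(2,2)=89.2500
Node (1,0) S=102.4800: V=(p*·0.0000+(1−p*)·0.0000)/1.08=0.0000; Δ=(0.0000−0.0000)/(117.8520−62.5128)=0.0000; B=V−Δ·S=0.0000
Node (1,1) S=193.2000: V=(p*·89.2500+(1−p*)·0.0000)/1.08=71.9264; Δ=(89.2500−0.0000)/(222.1800−117.8520)=0.8555; B=V−Δ·S=-93.3513
Node (0,0) S=168.0000: V=(p*·71.9264+(1−p*)·0.0000)/1.08=57.9654; Δ=(71.9264−0.0000)/(193.2000−102.4800)=0.7928; B=V−Δ·S=-75.2317
Root portfolio cost Δ·168+B reproduces V0=57.9654.

(0,0): Delta=0.7928 Bond=-75.2317
(1,0): Delta=0.0000 Bond=0.0000
(1,1): Delta=0.8555 Bond=-93.3513
V0=57.9654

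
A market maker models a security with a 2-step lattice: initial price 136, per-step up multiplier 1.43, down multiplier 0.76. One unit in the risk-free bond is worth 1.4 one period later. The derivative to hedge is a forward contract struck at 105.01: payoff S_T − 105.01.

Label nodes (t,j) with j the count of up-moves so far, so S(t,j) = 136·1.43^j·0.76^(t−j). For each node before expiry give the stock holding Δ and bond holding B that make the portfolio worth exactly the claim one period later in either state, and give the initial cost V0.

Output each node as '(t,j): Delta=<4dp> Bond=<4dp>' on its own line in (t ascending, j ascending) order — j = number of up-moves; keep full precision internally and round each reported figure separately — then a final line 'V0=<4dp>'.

Risk-neutral probability p* = (R−d)/(u−d) = (1.4−0.76)/(1.43−0.76) = 0.9552.
Terminal payoffs: V(2,0)=-26.4564, V(2,1)=42.7948, V(2,2)=173.0964
Node (1,0) S=103.3600: V=(p*·42.7948+(1−p*)·-26.4564)/1.4=28.3529; Δ=(42.7948−-26.4564)/(147.8048−78.5536)=1.0000; B=V−Δ·S=-75.0071
Node (1,1) S=194.4800: V=(p*·173.0964+(1−p*)·42.7948)/1.4=119.4729; Δ=(173.0964−42.7948)/(278.1064−147.8048)=1.0000; B=V−Δ·S=-75.0071
Node (0,0) S=136.0000: V=(p*·119.4729+(1−p*)·28.3529)/1.4=82.4235; Δ=(119.4729−28.3529)/(194.4800−103.3600)=1.0000; B=V−Δ·S=-53.5765
The time-0 hedge costs 82.4235, which is the no-arbitrage price.

(0,0): Delta=1.0000 Bond=-53.5765
(1,0): Delta=1.0000 Bond=-75.0071
(1,1): Delta=1.0000 Bond=-75.0071
V0=82.4235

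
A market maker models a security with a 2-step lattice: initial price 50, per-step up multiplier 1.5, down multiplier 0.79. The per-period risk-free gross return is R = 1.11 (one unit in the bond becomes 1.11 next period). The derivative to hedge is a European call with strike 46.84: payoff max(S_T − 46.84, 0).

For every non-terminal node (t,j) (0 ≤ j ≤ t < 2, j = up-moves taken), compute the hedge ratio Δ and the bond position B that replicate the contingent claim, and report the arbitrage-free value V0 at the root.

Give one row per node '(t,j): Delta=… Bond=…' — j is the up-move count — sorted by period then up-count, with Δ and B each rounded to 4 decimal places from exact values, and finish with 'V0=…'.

(0,0): Delta=0.7821 Bond=-23.2902
(1,0): Delta=0.4425 Bond=-12.4399
(1,1): Delta=1.0000 Bond=-42.1982
V0=15.8124

Risk-neutral probability p* = (R−d)/(u−d) = (1.11−0.79)/(1.5−0.79) = 0.4507.
Terminal payoffs: V(2,0)=0.0000, V(2,1)=12.4100, V(2,2)=65.6600
(1,0): S=39.5000. Δ = (V_up−V_dn)/(S_up−S_dn) = (12.4100−0.0000)/(59.2500−31.2050) = 0.4425. V = [p*·12.4100 + (1−p*)·0.0000]/1.11 = 5.0390. B = V − Δ·S = -12.4399.
(1,1): S=75.0000. Δ = (V_up−V_dn)/(S_up−S_dn) = (65.6600−12.4100)/(112.5000−59.2500) = 1.0000. V = [p*·65.6600 + (1−p*)·12.4100]/1.11 = 32.8018. B = V − Δ·S = -42.1982.
(0,0): S=50.0000. Δ = (V_up−V_dn)/(S_up−S_dn) = (32.8018−5.0390)/(75.0000−39.5000) = 0.7821. V = [p*·32.8018 + (1−p*)·5.0390]/1.11 = 15.8124. B = V − Δ·S = -23.2902.
Self-financing check: at every node Δ·S+B equals the discounted successor values.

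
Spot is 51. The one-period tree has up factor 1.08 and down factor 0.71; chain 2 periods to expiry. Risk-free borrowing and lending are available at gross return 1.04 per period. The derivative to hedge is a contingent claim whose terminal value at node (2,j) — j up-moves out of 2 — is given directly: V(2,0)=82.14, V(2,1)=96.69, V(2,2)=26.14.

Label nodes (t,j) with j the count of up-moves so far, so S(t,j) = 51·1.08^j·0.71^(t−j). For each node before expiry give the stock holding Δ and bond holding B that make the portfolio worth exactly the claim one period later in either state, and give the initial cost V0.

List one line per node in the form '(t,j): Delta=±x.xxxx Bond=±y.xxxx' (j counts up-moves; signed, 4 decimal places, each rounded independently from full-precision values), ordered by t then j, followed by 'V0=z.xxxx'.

Under the risk-neutral measure, an up-move has probability p* = (R−d)/(u−d) = 0.8919 and values discount at R = 1.04.
At expiry t=2: V(2,0)=82.1400, V(2,1)=96.6900, V(2,2)=26.1400
Node (1,0) S=36.2100: V=(p*·96.6900+(1−p*)·82.1400)/1.04=91.4587; Δ=(96.6900−82.1400)/(39.1068−25.7091)=1.0860; B=V−Δ·S=52.1344
Node (1,1) S=55.0800: V=(p*·26.1400+(1−p*)·96.6900)/1.04=32.4683; Δ=(26.1400−96.6900)/(59.4864−39.1068)=-3.4618; B=V−Δ·S=223.1440
Node (0,0) S=51.0000: V=(p*·32.4683+(1−p*)·91.4587)/1.04=37.3516; Δ=(32.4683−91.4587)/(55.0800−36.2100)=-3.1261; B=V−Δ·S=196.7850
Self-financing check: at every node Δ·S+B equals the discounted successor values.

(0,0): Delta=-3.1261 Bond=196.7850
(1,0): Delta=1.0860 Bond=52.1344
(1,1): Delta=-3.4618 Bond=223.1440
V0=37.3516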